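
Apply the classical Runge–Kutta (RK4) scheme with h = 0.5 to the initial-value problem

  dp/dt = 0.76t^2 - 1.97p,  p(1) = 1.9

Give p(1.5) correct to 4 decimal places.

1.1300

RK4: k1 = f(t_n, p_n); k2 = f(t_n + h/2, p_n + (h/2)·k1); k3 = f(t_n + h/2, p_n + (h/2)·k2); k4 = f(t_n + h, p_n + h·k3); p_{n+1} = p_n + (h/6)·(k1 + 2k2 + 2k3 + k4).
t=1.000000, p=1.900000:
  k1 = f(1.000000, 1.900000) = -2.983000
  k2 = f(1.250000, 1.154250) = -1.086372
  k3 = f(1.250000, 1.628407) = -2.020462
  k4 = f(1.500000, 0.889769) = -0.042845
  p ← 1.900000 + (0.5/6)·(k1 + 2k2 + 2k3 + k4) = 1.130041
p(1.5) ≈ 1.1300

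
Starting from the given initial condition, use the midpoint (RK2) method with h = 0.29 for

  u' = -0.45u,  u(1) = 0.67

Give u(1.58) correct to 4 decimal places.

0.5165

Midpoint: k1 = f(s_n, u_n); k2 = f(s_n + h/2, u_n + (h/2)·k1); u_{n+1} = u_n + h·k2.
s=1.000000, u=0.670000:
  k1 = f(1.000000, 0.670000) = -0.301500
  k2 = f(1.145000, 0.626283) = -0.281827
  u ← 0.670000 + 0.29·(-0.281827) = 0.588270
s=1.290000, u=0.588270:
  k1 = f(1.290000, 0.588270) = -0.264722
  k2 = f(1.435000, 0.549886) = -0.247448
  u ← 0.588270 + 0.29·(-0.247448) = 0.516510
u(1.58) ≈ 0.5165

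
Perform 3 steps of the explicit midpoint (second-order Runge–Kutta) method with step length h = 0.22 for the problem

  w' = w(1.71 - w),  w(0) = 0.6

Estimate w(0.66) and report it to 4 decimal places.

Midpoint: k1 = f(t_n, w_n); k2 = f(t_n + h/2, w_n + (h/2)·k1); w_{n+1} = w_n + h·k2.
t=0.000000, w=0.600000:
  k1 = f(0.000000, 0.600000) = 0.666000
  k2 = f(0.110000, 0.673260) = 0.697996
  w ← 0.600000 + 0.22·0.697996 = 0.753559
t=0.220000, w=0.753559:
  k1 = f(0.220000, 0.753559) = 0.720735
  k2 = f(0.330000, 0.832840) = 0.730534
  w ← 0.753559 + 0.22·0.730534 = 0.914276
t=0.440000, w=0.914276:
  k1 = f(0.440000, 0.914276) = 0.727511
  k2 = f(0.550000, 0.994303) = 0.711620
  w ← 0.914276 + 0.22·0.711620 = 1.070833
w(0.66) ≈ 1.0708

1.0708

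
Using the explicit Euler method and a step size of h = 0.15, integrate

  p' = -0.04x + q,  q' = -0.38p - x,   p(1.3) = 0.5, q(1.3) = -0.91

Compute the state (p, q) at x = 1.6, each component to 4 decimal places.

Euler on (p,q): p_{n+1} = p_n + h·p', q_{n+1} = q_n + h·q'.
1.300000: (0.500000, -0.910000); f=(-0.962000, -1.490000) → (0.355700, -1.133500)
1.450000: (0.355700, -1.133500); f=(-1.191500, -1.585166) → (0.176975, -1.371275)
(p(1.6), q(1.6)) ≈ (0.1770, -1.3713)

0.1770, -1.3713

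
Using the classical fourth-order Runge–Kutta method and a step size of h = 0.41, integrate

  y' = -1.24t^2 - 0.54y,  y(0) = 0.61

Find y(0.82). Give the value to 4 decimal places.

RK4: k1 = f(t_n, y_n); k2 = f(t_n + h/2, y_n + (h/2)·k1); k3 = f(t_n + h/2, y_n + (h/2)·k2); k4 = f(t_n + h, y_n + h·k3); y_{n+1} = y_n + (h/6)·(k1 + 2k2 + 2k3 + k4).
t=0.000000, y=0.610000:
  k1 = f(0.000000, 0.610000) = -0.329400
  k2 = f(0.205000, 0.542473) = -0.345046
  k3 = f(0.205000, 0.539265) = -0.343314
  k4 = f(0.410000, 0.469241) = -0.461834
  y ← 0.610000 + (0.41/6)·(k1 + 2k2 + 2k3 + k4) = 0.461856
t=0.410000, y=0.461856:
  k1 = f(0.410000, 0.461856) = -0.457846
  k2 = f(0.615000, 0.367998) = -0.667718
  k3 = f(0.615000, 0.324974) = -0.644485
  k4 = f(0.820000, 0.197617) = -0.940489
  y ← 0.461856 + (0.41/6)·(k1 + 2k2 + 2k3 + k4) = 0.186969
y(0.82) ≈ 0.1870

0.1870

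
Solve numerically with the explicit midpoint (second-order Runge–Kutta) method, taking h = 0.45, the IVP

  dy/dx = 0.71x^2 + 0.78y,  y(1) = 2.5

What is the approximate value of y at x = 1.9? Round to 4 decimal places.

Midpoint: k1 = f(x_n, y_n); k2 = f(x_n + h/2, y_n + (h/2)·k1); y_{n+1} = y_n + h·k2.
x=1.000000, y=2.500000:
  k1 = f(1.000000, 2.500000) = 2.660000
  k2 = f(1.225000, 3.098500) = 3.482274
  y ← 2.500000 + 0.45·3.482274 = 4.067023
x=1.450000, y=4.067023:
  k1 = f(1.450000, 4.067023) = 4.665053
  k2 = f(1.675000, 5.116660) = 5.982989
  y ← 4.067023 + 0.45·5.982989 = 6.759368
y(1.9) ≈ 6.7594

6.7594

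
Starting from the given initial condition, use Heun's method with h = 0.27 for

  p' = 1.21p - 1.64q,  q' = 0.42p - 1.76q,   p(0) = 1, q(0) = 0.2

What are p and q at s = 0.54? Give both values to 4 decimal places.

1.6316, 0.2730

Heun on (p,q): k1 = f(s_n, state_n); k2 = f(s_n + h, state_n + h·k1); state_{n+1} = state_n + (h/2)·(k1 + k2).
0.000000: (1.000000, 0.200000)
  k1 = (0.882000, 0.068000)
  predictor → (1.238140, 0.218360)
  k2 = (1.140039, 0.135705)
  → (1.272975, 0.227500)
0.270000: (1.272975, 0.227500)
  k1 = (1.167200, 0.134249)
  predictor → (1.588119, 0.263748)
  k2 = (1.489078, 0.202814)
  → (1.631573, 0.273004)
(p(0.54), q(0.54)) ≈ (1.6316, 0.2730)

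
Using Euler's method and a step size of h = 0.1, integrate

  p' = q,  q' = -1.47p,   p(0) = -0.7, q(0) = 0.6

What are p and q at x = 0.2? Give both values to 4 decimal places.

-0.5697, 0.7970

Euler on (p,q): p_{n+1} = p_n + h·p', q_{n+1} = q_n + h·q'.
0.000000: (-0.700000, 0.600000); f=(0.600000, 1.029000) → (-0.640000, 0.702900)
0.100000: (-0.640000, 0.702900); f=(0.702900, 0.940800) → (-0.569710, 0.796980)
(p(0.2), q(0.2)) ≈ (-0.5697, 0.7970)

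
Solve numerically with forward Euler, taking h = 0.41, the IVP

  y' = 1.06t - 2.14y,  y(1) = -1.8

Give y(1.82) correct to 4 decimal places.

Euler: y_{n+1} = y_n + h·f(t_n, y_n).
t=1.000000, y=-1.800000: f=4.912000 → y ← -1.800000 + 0.41·4.912000 = 0.213920
t=1.410000, y=0.213920: f=1.036811 → y ← 0.213920 + 0.41·1.036811 = 0.639013
y(1.82) ≈ 0.6390

0.6390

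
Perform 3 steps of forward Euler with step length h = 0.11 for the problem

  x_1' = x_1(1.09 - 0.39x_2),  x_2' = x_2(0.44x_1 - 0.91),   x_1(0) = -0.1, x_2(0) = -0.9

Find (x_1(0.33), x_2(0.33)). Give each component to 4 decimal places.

-0.1539, -0.6436

Euler on (x_1,x_2): x_1_{n+1} = x_1_n + h·x_1', x_2_{n+1} = x_2_n + h·x_2'.
0.000000: (-0.100000, -0.900000); f=(-0.144100, 0.858600) → (-0.115851, -0.805554)
0.110000: (-0.115851, -0.805554); f=(-0.162674, 0.774117) → (-0.133745, -0.720401)
0.220000: (-0.133745, -0.720401); f=(-0.183359, 0.697959) → (-0.153915, -0.643626)
(x_1(0.33), x_2(0.33)) ≈ (-0.1539, -0.6436)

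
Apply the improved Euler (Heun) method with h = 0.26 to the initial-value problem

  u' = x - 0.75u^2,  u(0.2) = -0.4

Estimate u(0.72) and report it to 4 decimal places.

-0.2079

Heun: k1 = f(x_n, u_n); k2 = f(x_n + h, u_n + h·k1); u_{n+1} = u_n + (h/2)·(k1 + k2).
x=0.200000, u=-0.400000:
  k1 = f(0.200000, -0.400000) = 0.080000
  k2 = f(0.460000, -0.379200) = 0.352156
  u ← -0.400000 + (0.26/2)·(0.080000 + 0.352156) = -0.343820
x=0.460000, u=-0.343820:
  k1 = f(0.460000, -0.343820) = 0.371341
  k2 = f(0.720000, -0.247271) = 0.674143
  u ← -0.343820 + (0.26/2)·(0.371341 + 0.674143) = -0.207907
u(0.72) ≈ -0.2079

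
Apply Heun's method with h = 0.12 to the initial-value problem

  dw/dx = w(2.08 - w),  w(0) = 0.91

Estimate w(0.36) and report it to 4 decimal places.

Heun: k1 = f(x_n, w_n); k2 = f(x_n + h, w_n + h·k1); w_{n+1} = w_n + (h/2)·(k1 + k2).
x=0.000000, w=0.910000:
  k1 = f(0.000000, 0.910000) = 1.064700
  k2 = f(0.120000, 1.037764) = 1.081595
  w ← 0.910000 + (0.12/2)·(1.064700 + 1.081595) = 1.038778
x=0.120000, w=1.038778:
  k1 = f(0.120000, 1.038778) = 1.081599
  k2 = f(0.240000, 1.168570) = 1.065070
  w ← 1.038778 + (0.12/2)·(1.081599 + 1.065070) = 1.167578
x=0.240000, w=1.167578:
  k1 = f(0.240000, 1.167578) = 1.065324
  k2 = f(0.360000, 1.295417) = 1.016362
  w ← 1.167578 + (0.12/2)·(1.065324 + 1.016362) = 1.292479
w(0.36) ≈ 1.2925

1.2925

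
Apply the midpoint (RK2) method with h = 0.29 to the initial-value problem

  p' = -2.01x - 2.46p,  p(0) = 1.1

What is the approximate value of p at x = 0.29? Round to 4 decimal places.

0.5107

Midpoint: k1 = f(x_n, p_n); k2 = f(x_n + h/2, p_n + (h/2)·k1); p_{n+1} = p_n + h·k2.
x=0.000000, p=1.100000:
  k1 = f(0.000000, 1.100000) = -2.706000
  k2 = f(0.145000, 0.707630) = -2.032220
  p ← 1.100000 + 0.29·(-2.032220) = 0.510656
p(0.29) ≈ 0.5107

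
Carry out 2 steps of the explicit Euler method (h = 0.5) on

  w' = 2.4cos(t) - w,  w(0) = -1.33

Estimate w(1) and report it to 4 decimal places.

1.3206

Euler: w_{n+1} = w_n + h·f(t_n, w_n).
t=0.000000, w=-1.330000: f=3.730000 → w ← -1.330000 + 0.5·3.730000 = 0.535000
t=0.500000, w=0.535000: f=1.571198 → w ← 0.535000 + 0.5·1.571198 = 1.320599
w(1) ≈ 1.3206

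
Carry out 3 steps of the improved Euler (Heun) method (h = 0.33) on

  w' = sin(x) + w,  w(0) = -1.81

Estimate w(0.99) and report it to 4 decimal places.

Heun: k1 = f(x_n, w_n); k2 = f(x_n + h, w_n + h·k1); w_{n+1} = w_n + (h/2)·(k1 + k2).
x=0.000000, w=-1.810000:
  k1 = f(0.000000, -1.810000) = -1.810000
  k2 = f(0.330000, -2.407300) = -2.083257
  w ← -1.810000 + (0.33/2)·(-1.810000 + (-2.083257)) = -2.452387
x=0.330000, w=-2.452387:
  k1 = f(0.330000, -2.452387) = -2.128344
  k2 = f(0.660000, -3.154741) = -2.541624
  w ← -2.452387 + (0.33/2)·(-2.128344 + (-2.541624)) = -3.222932
x=0.660000, w=-3.222932:
  k1 = f(0.660000, -3.222932) = -2.609815
  k2 = f(0.990000, -4.084171) = -3.248145
  w ← -3.222932 + (0.33/2)·(-2.609815 + (-3.248145)) = -4.189496
w(0.99) ≈ -4.1895

-4.1895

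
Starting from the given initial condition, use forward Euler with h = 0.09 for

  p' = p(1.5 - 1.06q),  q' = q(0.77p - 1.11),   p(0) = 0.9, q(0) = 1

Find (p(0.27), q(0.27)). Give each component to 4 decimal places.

Euler on (p,q): p_{n+1} = p_n + h·p', q_{n+1} = q_n + h·q'.
0.000000: (0.900000, 1.000000); f=(0.396000, -0.417000) → (0.935640, 0.962470)
0.090000: (0.935640, 0.962470); f=(0.448903, -0.374937) → (0.976041, 0.928726)
0.180000: (0.976041, 0.928726); f=(0.503199, -0.332900) → (1.021329, 0.898765)
(p(0.27), q(0.27)) ≈ (1.0213, 0.8988)

1.0213, 0.8988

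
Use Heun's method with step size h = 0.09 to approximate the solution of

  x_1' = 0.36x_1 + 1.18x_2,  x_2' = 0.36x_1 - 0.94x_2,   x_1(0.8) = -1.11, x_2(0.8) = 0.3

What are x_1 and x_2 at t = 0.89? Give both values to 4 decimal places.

Heun on (x_1,x_2): k1 = f(t_n, state_n); k2 = f(t_n + h, state_n + h·k1); state_{n+1} = state_n + (h/2)·(k1 + k2).
0.800000: (-1.110000, 0.300000)
  k1 = (-0.045600, -0.681600)
  predictor → (-1.114104, 0.238656)
  k2 = (-0.119463, -0.625414)
  → (-1.117428, 0.241184)
(x_1(0.89), x_2(0.89)) ≈ (-1.1174, 0.2412)

-1.1174, 0.2412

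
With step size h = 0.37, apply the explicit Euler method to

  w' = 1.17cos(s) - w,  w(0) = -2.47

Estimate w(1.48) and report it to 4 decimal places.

0.2732

Euler: w_{n+1} = w_n + h·f(s_n, w_n).
s=0.000000, w=-2.470000: f=3.640000 → w ← -2.470000 + 0.37·3.640000 = -1.123200
s=0.370000, w=-1.123200: f=2.214023 → w ← -1.123200 + 0.37·2.214023 = -0.304011
s=0.740000, w=-0.304011: f=1.168020 → w ← -0.304011 + 0.37·1.168020 = 0.128156
s=1.110000, w=0.128156: f=0.392098 → w ← 0.128156 + 0.37·0.392098 = 0.273232
w(1.48) ≈ 0.2732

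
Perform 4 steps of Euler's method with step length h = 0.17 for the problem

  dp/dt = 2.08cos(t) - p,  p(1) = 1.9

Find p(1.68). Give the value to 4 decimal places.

1.1946

Euler: p_{n+1} = p_n + h·f(t_n, p_n).
t=1.000000, p=1.900000: f=-0.776171 → p ← 1.900000 + 0.17·(-0.776171) = 1.768051
t=1.170000, p=1.768051: f=-0.956535 → p ← 1.768051 + 0.17·(-0.956535) = 1.605440
t=1.340000, p=1.605440: f=-1.129634 → p ← 1.605440 + 0.17·(-1.129634) = 1.413402
t=1.510000, p=1.413402: f=-1.287024 → p ← 1.413402 + 0.17·(-1.287024) = 1.194608
p(1.68) ≈ 1.1946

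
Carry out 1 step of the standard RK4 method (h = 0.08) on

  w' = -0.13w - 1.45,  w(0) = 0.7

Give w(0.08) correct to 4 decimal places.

RK4: k1 = f(t_n, w_n); k2 = f(t_n + h/2, w_n + (h/2)·k1); k3 = f(t_n + h/2, w_n + (h/2)·k2); k4 = f(t_n + h, w_n + h·k3); w_{n+1} = w_n + (h/6)·(k1 + 2k2 + 2k3 + k4).
t=0.000000, w=0.700000:
  k1 = f(0.000000, 0.700000) = -1.541000
  k2 = f(0.040000, 0.638360) = -1.532987
  k3 = f(0.040000, 0.638681) = -1.533028
  k4 = f(0.080000, 0.577358) = -1.525057
  w ← 0.700000 + (0.08/6)·(k1 + 2k2 + 2k3 + k4) = 0.577359
w(0.08) ≈ 0.5774

0.5774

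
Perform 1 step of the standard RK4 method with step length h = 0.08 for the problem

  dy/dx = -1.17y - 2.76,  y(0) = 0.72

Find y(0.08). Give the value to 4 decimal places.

RK4: k1 = f(x_n, y_n); k2 = f(x_n + h/2, y_n + (h/2)·k1); k3 = f(x_n + h/2, y_n + (h/2)·k2); k4 = f(x_n + h, y_n + h·k3); y_{n+1} = y_n + (h/6)·(k1 + 2k2 + 2k3 + k4).
x=0.000000, y=0.720000:
  k1 = f(0.000000, 0.720000) = -3.602400
  k2 = f(0.040000, 0.575904) = -3.433808
  k3 = f(0.040000, 0.582648) = -3.441698
  k4 = f(0.080000, 0.444664) = -3.280257
  y ← 0.720000 + (0.08/6)·(k1 + 2k2 + 2k3 + k4) = 0.444884
y(0.08) ≈ 0.4449

0.4449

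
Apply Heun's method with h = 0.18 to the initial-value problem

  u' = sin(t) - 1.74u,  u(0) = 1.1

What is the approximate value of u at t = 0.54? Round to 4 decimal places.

0.5465

Heun: k1 = f(t_n, u_n); k2 = f(t_n + h, u_n + h·k1); u_{n+1} = u_n + (h/2)·(k1 + k2).
t=0.000000, u=1.100000:
  k1 = f(0.000000, 1.100000) = -1.914000
  k2 = f(0.180000, 0.755480) = -1.135506
  u ← 1.100000 + (0.18/2)·(-1.914000 + (-1.135506)) = 0.825544
t=0.180000, u=0.825544:
  k1 = f(0.180000, 0.825544) = -1.257418
  k2 = f(0.360000, 0.599209) = -0.690350
  u ← 0.825544 + (0.18/2)·(-1.257418 + (-0.690350)) = 0.650245
t=0.360000, u=0.650245:
  k1 = f(0.360000, 0.650245) = -0.779153
  k2 = f(0.540000, 0.509998) = -0.373260
  u ← 0.650245 + (0.18/2)·(-0.779153 + (-0.373260)) = 0.546528
u(0.54) ≈ 0.5465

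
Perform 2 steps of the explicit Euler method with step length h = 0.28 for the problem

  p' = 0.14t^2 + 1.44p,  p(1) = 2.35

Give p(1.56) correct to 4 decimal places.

4.7463

Euler: p_{n+1} = p_n + h·f(t_n, p_n).
t=1.000000, p=2.350000: f=3.524000 → p ← 2.350000 + 0.28·3.524000 = 3.336720
t=1.280000, p=3.336720: f=5.034253 → p ← 3.336720 + 0.28·5.034253 = 4.746311
p(1.56) ≈ 4.7463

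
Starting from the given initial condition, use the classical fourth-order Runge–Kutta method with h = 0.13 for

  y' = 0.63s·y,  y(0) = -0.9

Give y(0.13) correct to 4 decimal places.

-0.9048

RK4: k1 = f(s_n, y_n); k2 = f(s_n + h/2, y_n + (h/2)·k1); k3 = f(s_n + h/2, y_n + (h/2)·k2); k4 = f(s_n + h, y_n + h·k3); y_{n+1} = y_n + (h/6)·(k1 + 2k2 + 2k3 + k4).
s=0.000000, y=-0.900000:
  k1 = f(0.000000, -0.900000) = 0.000000
  k2 = f(0.065000, -0.900000) = -0.036855
  k3 = f(0.065000, -0.902396) = -0.036953
  k4 = f(0.130000, -0.904804) = -0.074103
  y ← -0.900000 + (0.13/6)·(k1 + 2k2 + 2k3 + k4) = -0.904804
y(0.13) ≈ -0.9048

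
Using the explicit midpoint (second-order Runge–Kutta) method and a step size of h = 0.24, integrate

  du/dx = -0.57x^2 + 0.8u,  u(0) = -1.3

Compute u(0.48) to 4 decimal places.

Midpoint: k1 = f(x_n, u_n); k2 = f(x_n + h/2, u_n + (h/2)·k1); u_{n+1} = u_n + h·k2.
x=0.000000, u=-1.300000:
  k1 = f(0.000000, -1.300000) = -1.040000
  k2 = f(0.120000, -1.424800) = -1.148048
  u ← -1.300000 + 0.24·(-1.148048) = -1.575532
x=0.240000, u=-1.575532:
  k1 = f(0.240000, -1.575532) = -1.293257
  k2 = f(0.360000, -1.730722) = -1.458450
  u ← -1.575532 + 0.24·(-1.458450) = -1.925559
u(0.48) ≈ -1.9256

-1.9256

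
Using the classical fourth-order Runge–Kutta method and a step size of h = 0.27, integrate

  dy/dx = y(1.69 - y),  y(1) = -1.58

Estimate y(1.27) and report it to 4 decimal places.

-5.2488

RK4: k1 = f(x_n, y_n); k2 = f(x_n + h/2, y_n + (h/2)·k1); k3 = f(x_n + h/2, y_n + (h/2)·k2); k4 = f(x_n + h, y_n + h·k3); y_{n+1} = y_n + (h/6)·(k1 + 2k2 + 2k3 + k4).
x=1.000000, y=-1.580000:
  k1 = f(1.000000, -1.580000) = -5.166600
  k2 = f(1.135000, -2.277491) = -9.035925
  k3 = f(1.135000, -2.799850) = -12.570906
  k4 = f(1.270000, -4.974145) = -33.148418
  y ← -1.580000 + (0.27/6)·(k1 + 2k2 + 2k3 + k4) = -5.248791
y(1.27) ≈ -5.2488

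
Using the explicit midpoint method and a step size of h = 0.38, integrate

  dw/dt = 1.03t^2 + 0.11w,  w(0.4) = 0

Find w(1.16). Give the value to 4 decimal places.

Midpoint: k1 = f(t_n, w_n); k2 = f(t_n + h/2, w_n + (h/2)·k1); w_{n+1} = w_n + h·k2.
t=0.400000, w=0.000000:
  k1 = f(0.400000, 0.000000) = 0.164800
  k2 = f(0.590000, 0.031312) = 0.361987
  w ← 0.000000 + 0.38·0.361987 = 0.137555
t=0.780000, w=0.137555:
  k1 = f(0.780000, 0.137555) = 0.641783
  k2 = f(0.970000, 0.259494) = 0.997671
  w ← 0.137555 + 0.38·0.997671 = 0.516670
w(1.16) ≈ 0.5167

0.5167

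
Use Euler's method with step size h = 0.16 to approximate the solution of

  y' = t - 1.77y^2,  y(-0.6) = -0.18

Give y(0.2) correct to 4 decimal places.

Euler: y_{n+1} = y_n + h·f(t_n, y_n).
t=-0.600000, y=-0.180000: f=-0.657348 → y ← -0.180000 + 0.16·(-0.657348) = -0.285176
t=-0.440000, y=-0.285176: f=-0.583946 → y ← -0.285176 + 0.16·(-0.583946) = -0.378607
t=-0.280000, y=-0.378607: f=-0.533718 → y ← -0.378607 + 0.16·(-0.533718) = -0.464002
t=-0.120000, y=-0.464002: f=-0.501077 → y ← -0.464002 + 0.16·(-0.501077) = -0.544174
t=0.040000, y=-0.544174: f=-0.484142 → y ← -0.544174 + 0.16·(-0.484142) = -0.621637
y(0.2) ≈ -0.6216

-0.6216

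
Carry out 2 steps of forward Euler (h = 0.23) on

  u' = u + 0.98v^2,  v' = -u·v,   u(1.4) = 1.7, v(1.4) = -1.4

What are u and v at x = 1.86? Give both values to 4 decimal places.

3.2792, -0.3559

Euler on (u,v): u_{n+1} = u_n + h·u', v_{n+1} = v_n + h·v'.
1.400000: (1.700000, -1.400000); f=(3.620800, 2.380000) → (2.532784, -0.852600)
1.630000: (2.532784, -0.852600); f=(3.245172, 2.159452) → (3.279174, -0.355926)
(u(1.86), v(1.86)) ≈ (3.2792, -0.3559)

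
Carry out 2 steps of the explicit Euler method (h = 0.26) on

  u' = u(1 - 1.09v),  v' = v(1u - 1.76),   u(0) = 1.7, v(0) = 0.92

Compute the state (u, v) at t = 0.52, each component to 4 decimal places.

Euler on (u,v): u_{n+1} = u_n + h·u', v_{n+1} = v_n + h·v'.
0.000000: (1.700000, 0.920000); f=(-0.004760, -0.055200) → (1.698762, 0.905648)
0.260000: (1.698762, 0.905648); f=(0.021818, -0.055460) → (1.704435, 0.891228)
(u(0.52), v(0.52)) ≈ (1.7044, 0.8912)

1.7044, 0.8912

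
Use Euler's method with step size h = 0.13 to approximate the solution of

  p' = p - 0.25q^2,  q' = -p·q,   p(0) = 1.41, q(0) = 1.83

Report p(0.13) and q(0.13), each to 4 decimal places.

Euler on (p,q): p_{n+1} = p_n + h·p', q_{n+1} = q_n + h·q'.
0.000000: (1.410000, 1.830000); f=(0.572775, -2.580300) → (1.484461, 1.494561)
(p(0.13), q(0.13)) ≈ (1.4845, 1.4946)

1.4845, 1.4946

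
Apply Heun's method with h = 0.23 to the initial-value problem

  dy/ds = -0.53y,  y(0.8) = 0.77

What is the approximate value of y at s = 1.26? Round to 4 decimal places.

0.6038

Heun: k1 = f(s_n, y_n); k2 = f(s_n + h, y_n + h·k1); y_{n+1} = y_n + (h/2)·(k1 + k2).
s=0.800000, y=0.770000:
  k1 = f(0.800000, 0.770000) = -0.408100
  k2 = f(1.030000, 0.676137) = -0.358353
  y ← 0.770000 + (0.23/2)·(-0.408100 + (-0.358353)) = 0.681858
s=1.030000, y=0.681858:
  k1 = f(1.030000, 0.681858) = -0.361385
  k2 = f(1.260000, 0.598739) = -0.317332
  y ← 0.681858 + (0.23/2)·(-0.361385 + (-0.317332)) = 0.603806
y(1.26) ≈ 0.6038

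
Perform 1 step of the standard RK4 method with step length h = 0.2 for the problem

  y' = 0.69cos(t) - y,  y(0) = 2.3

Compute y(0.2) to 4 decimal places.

RK4: k1 = f(t_n, y_n); k2 = f(t_n + h/2, y_n + (h/2)·k1); k3 = f(t_n + h/2, y_n + (h/2)·k2); k4 = f(t_n + h, y_n + h·k3); y_{n+1} = y_n + (h/6)·(k1 + 2k2 + 2k3 + k4).
t=0.000000, y=2.300000:
  k1 = f(0.000000, 2.300000) = -1.610000
  k2 = f(0.100000, 2.139000) = -1.452447
  k3 = f(0.100000, 2.154755) = -1.468202
  k4 = f(0.200000, 2.006360) = -1.330114
  y ← 2.300000 + (0.2/6)·(k1 + 2k2 + 2k3 + k4) = 2.007286
y(0.2) ≈ 2.0073

2.0073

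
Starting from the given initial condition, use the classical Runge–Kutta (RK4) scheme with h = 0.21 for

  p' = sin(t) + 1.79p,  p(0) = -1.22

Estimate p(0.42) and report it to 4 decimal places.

-2.4736

RK4: k1 = f(t_n, p_n); k2 = f(t_n + h/2, p_n + (h/2)·k1); k3 = f(t_n + h/2, p_n + (h/2)·k2); k4 = f(t_n + h, p_n + h·k3); p_{n+1} = p_n + (h/6)·(k1 + 2k2 + 2k3 + k4).
t=0.000000, p=-1.220000:
  k1 = f(0.000000, -1.220000) = -2.183800
  k2 = f(0.105000, -1.449299) = -2.489438
  k3 = f(0.105000, -1.481391) = -2.546883
  k4 = f(0.210000, -1.754845) = -2.932713
  p ← -1.220000 + (0.21/6)·(k1 + 2k2 + 2k3 + k4) = -1.751620
t=0.210000, p=-1.751620:
  k1 = f(0.210000, -1.751620) = -2.926941
  k2 = f(0.315000, -2.058949) = -3.375703
  k3 = f(0.315000, -2.106069) = -3.460047
  k4 = f(0.420000, -2.478230) = -4.028272
  p ← -1.751620 + (0.21/6)·(k1 + 2k2 + 2k3 + k4) = -2.473555
p(0.42) ≈ -2.4736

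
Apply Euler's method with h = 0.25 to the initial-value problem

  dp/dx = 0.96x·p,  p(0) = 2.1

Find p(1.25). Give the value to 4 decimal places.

Euler: p_{n+1} = p_n + h·f(x_n, p_n).
x=0.000000, p=2.100000: f=0.000000 → p ← 2.100000 + 0.25·0.000000 = 2.100000
x=0.250000, p=2.100000: f=0.504000 → p ← 2.100000 + 0.25·0.504000 = 2.226000
x=0.500000, p=2.226000: f=1.068480 → p ← 2.226000 + 0.25·1.068480 = 2.493120
x=0.750000, p=2.493120: f=1.795046 → p ← 2.493120 + 0.25·1.795046 = 2.941882
x=1.000000, p=2.941882: f=2.824206 → p ← 2.941882 + 0.25·2.824206 = 3.647933
p(1.25) ≈ 3.6479

3.6479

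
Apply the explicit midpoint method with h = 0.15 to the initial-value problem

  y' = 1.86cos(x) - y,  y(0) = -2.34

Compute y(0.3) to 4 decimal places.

-1.2628

Midpoint: k1 = f(x_n, y_n); k2 = f(x_n + h/2, y_n + (h/2)·k1); y_{n+1} = y_n + h·k2.
x=0.000000, y=-2.340000:
  k1 = f(0.000000, -2.340000) = 4.200000
  k2 = f(0.075000, -2.025000) = 3.879771
  y ← -2.340000 + 0.15·3.879771 = -1.758034
x=0.150000, y=-1.758034:
  k1 = f(0.150000, -1.758034) = 3.597149
  k2 = f(0.225000, -1.488248) = 3.301365
  y ← -1.758034 + 0.15·3.301365 = -1.262830
y(0.3) ≈ -1.2628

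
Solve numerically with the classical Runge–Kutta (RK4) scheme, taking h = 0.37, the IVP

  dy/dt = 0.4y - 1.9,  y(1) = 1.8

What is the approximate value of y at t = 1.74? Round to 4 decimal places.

RK4: k1 = f(t_n, y_n); k2 = f(t_n + h/2, y_n + (h/2)·k1); k3 = f(t_n + h/2, y_n + (h/2)·k2); k4 = f(t_n + h, y_n + h·k3); y_{n+1} = y_n + (h/6)·(k1 + 2k2 + 2k3 + k4).
t=1.000000, y=1.800000:
  k1 = f(1.000000, 1.800000) = -1.180000
  k2 = f(1.185000, 1.581700) = -1.267320
  k3 = f(1.185000, 1.565546) = -1.273782
  k4 = f(1.370000, 1.328701) = -1.368520
  y ← 1.800000 + (0.37/6)·(k1 + 2k2 + 2k3 + k4) = 1.329439
t=1.370000, y=1.329439:
  k1 = f(1.370000, 1.329439) = -1.368225
  k2 = f(1.555000, 1.076317) = -1.469473
  k3 = f(1.555000, 1.057586) = -1.476966
  k4 = f(1.740000, 0.782962) = -1.586815
  y ← 1.329439 + (0.37/6)·(k1 + 2k2 + 2k3 + k4) = 0.783817
y(1.74) ≈ 0.7838

0.7838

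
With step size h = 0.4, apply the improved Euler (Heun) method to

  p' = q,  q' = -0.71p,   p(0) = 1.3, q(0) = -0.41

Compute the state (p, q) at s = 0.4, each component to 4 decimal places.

1.0622, -0.7559

Heun on (p,q): k1 = f(s_n, state_n); k2 = f(s_n + h, state_n + h·k1); state_{n+1} = state_n + (h/2)·(k1 + k2).
0.000000: (1.300000, -0.410000)
  k1 = (-0.410000, -0.923000)
  predictor → (1.136000, -0.779200)
  k2 = (-0.779200, -0.806560)
  → (1.062160, -0.755912)
(p(0.4), q(0.4)) ≈ (1.0622, -0.7559)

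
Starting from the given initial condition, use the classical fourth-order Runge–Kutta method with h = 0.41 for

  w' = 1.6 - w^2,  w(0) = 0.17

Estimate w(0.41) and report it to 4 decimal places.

RK4: k1 = f(t_n, w_n); k2 = f(t_n + h/2, w_n + (h/2)·k1); k3 = f(t_n + h/2, w_n + (h/2)·k2); k4 = f(t_n + h, w_n + h·k3); w_{n+1} = w_n + (h/6)·(k1 + 2k2 + 2k3 + k4).
t=0.000000, w=0.170000:
  k1 = f(0.000000, 0.170000) = 1.571100
  k2 = f(0.205000, 0.492075) = 1.357862
  k3 = f(0.205000, 0.448362) = 1.398972
  k4 = f(0.410000, 0.743578) = 1.047091
  w ← 0.170000 + (0.41/6)·(k1 + 2k2 + 2k3 + k4) = 0.725677
w(0.41) ≈ 0.7257

0.7257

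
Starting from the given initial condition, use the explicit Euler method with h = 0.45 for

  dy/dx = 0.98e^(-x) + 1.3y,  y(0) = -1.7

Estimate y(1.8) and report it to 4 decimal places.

-7.8682

Euler: y_{n+1} = y_n + h·f(x_n, y_n).
x=0.000000, y=-1.700000: f=-1.230000 → y ← -1.700000 + 0.45·(-1.230000) = -2.253500
x=0.450000, y=-2.253500: f=-2.304674 → y ← -2.253500 + 0.45·(-2.304674) = -3.290603
x=0.900000, y=-3.290603: f=-3.879346 → y ← -3.290603 + 0.45·(-3.879346) = -5.036309
x=1.350000, y=-5.036309: f=-6.293147 → y ← -5.036309 + 0.45·(-6.293147) = -7.868225
y(1.8) ≈ -7.8682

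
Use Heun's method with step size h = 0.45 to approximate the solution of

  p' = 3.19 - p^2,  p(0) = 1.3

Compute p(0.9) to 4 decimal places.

Heun: k1 = f(t_n, p_n); k2 = f(t_n + h, p_n + h·k1); p_{n+1} = p_n + (h/2)·(k1 + k2).
t=0.000000, p=1.300000:
  k1 = f(0.000000, 1.300000) = 1.500000
  k2 = f(0.450000, 1.975000) = -0.710625
  p ← 1.300000 + (0.45/2)·(1.500000 + (-0.710625)) = 1.477609
t=0.450000, p=1.477609:
  k1 = f(0.450000, 1.477609) = 1.006671
  k2 = f(0.900000, 1.930611) = -0.537259
  p ← 1.477609 + (0.45/2)·(1.006671 + (-0.537259)) = 1.583227
p(0.9) ≈ 1.5832

1.5832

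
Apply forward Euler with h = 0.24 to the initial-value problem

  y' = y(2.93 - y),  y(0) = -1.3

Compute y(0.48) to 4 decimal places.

Euler: y_{n+1} = y_n + h·f(x_n, y_n).
x=0.000000, y=-1.300000: f=-5.499000 → y ← -1.300000 + 0.24·(-5.499000) = -2.619760
x=0.240000, y=-2.619760: f=-14.539039 → y ← -2.619760 + 0.24·(-14.539039) = -6.109129
y(0.48) ≈ -6.1091

-6.1091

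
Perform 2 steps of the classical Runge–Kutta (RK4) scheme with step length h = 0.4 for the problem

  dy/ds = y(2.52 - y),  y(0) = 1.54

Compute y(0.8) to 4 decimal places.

2.3212

RK4: k1 = f(s_n, y_n); k2 = f(s_n + h/2, y_n + (h/2)·k1); k3 = f(s_n + h/2, y_n + (h/2)·k2); k4 = f(s_n + h, y_n + h·k3); y_{n+1} = y_n + (h/6)·(k1 + 2k2 + 2k3 + k4).
s=0.000000, y=1.540000:
  k1 = f(0.000000, 1.540000) = 1.509200
  k2 = f(0.200000, 1.841840) = 1.249062
  k3 = f(0.200000, 1.789812) = 1.306899
  k4 = f(0.400000, 2.062760) = 0.943177
  y ← 1.540000 + (0.4/6)·(k1 + 2k2 + 2k3 + k4) = 2.044287
s=0.400000, y=2.044287:
  k1 = f(0.400000, 2.044287) = 0.972495
  k2 = f(0.600000, 2.238786) = 0.629579
  k3 = f(0.600000, 2.170202) = 0.759132
  k4 = f(0.800000, 2.347939) = 0.403988
  y ← 2.044287 + (0.4/6)·(k1 + 2k2 + 2k3 + k4) = 2.321214
y(0.8) ≈ 2.3212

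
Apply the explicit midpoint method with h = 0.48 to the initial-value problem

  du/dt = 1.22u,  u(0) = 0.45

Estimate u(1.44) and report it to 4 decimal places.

Midpoint: k1 = f(t_n, u_n); k2 = f(t_n + h/2, u_n + (h/2)·k1); u_{n+1} = u_n + h·k2.
t=0.000000, u=0.450000:
  k1 = f(0.000000, 0.450000) = 0.549000
  k2 = f(0.240000, 0.581760) = 0.709747
  u ← 0.450000 + 0.48·0.709747 = 0.790679
t=0.480000, u=0.790679:
  k1 = f(0.480000, 0.790679) = 0.964628
  k2 = f(0.720000, 1.022189) = 1.247071
  u ← 0.790679 + 0.48·1.247071 = 1.389273
t=0.960000, u=1.389273:
  k1 = f(0.960000, 1.389273) = 1.694913
  k2 = f(1.200000, 1.796052) = 2.191183
  u ← 1.389273 + 0.48·2.191183 = 2.441041
u(1.44) ≈ 2.4410

2.4410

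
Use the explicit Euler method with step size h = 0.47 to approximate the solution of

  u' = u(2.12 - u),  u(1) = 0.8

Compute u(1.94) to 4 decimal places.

1.7982

Euler: u_{n+1} = u_n + h·f(x_n, u_n).
x=1.000000, u=0.800000: f=1.056000 → u ← 0.800000 + 0.47·1.056000 = 1.296320
x=1.470000, u=1.296320: f=1.067753 → u ← 1.296320 + 0.47·1.067753 = 1.798164
u(1.94) ≈ 1.7982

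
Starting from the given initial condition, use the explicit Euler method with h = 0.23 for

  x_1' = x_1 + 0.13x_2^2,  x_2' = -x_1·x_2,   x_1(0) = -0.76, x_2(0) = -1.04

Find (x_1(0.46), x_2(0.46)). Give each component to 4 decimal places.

-1.0654, -1.4754

Euler on (x_1,x_2): x_1_{n+1} = x_1_n + h·x_1', x_2_{n+1} = x_2_n + h·x_2'.
0.000000: (-0.760000, -1.040000); f=(-0.619392, -0.790400) → (-0.902460, -1.221792)
0.230000: (-0.902460, -1.221792); f=(-0.708399, -1.102619) → (-1.065392, -1.475394)
(x_1(0.46), x_2(0.46)) ≈ (-1.0654, -1.4754)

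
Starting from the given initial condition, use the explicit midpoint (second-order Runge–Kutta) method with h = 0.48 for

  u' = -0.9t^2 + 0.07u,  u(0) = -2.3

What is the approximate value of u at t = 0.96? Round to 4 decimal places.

Midpoint: k1 = f(t_n, u_n); k2 = f(t_n + h/2, u_n + (h/2)·k1); u_{n+1} = u_n + h·k2.
t=0.000000, u=-2.300000:
  k1 = f(0.000000, -2.300000) = -0.161000
  k2 = f(0.240000, -2.338640) = -0.215545
  u ← -2.300000 + 0.48·(-0.215545) = -2.403462
t=0.480000, u=-2.403462:
  k1 = f(0.480000, -2.403462) = -0.375602
  k2 = f(0.720000, -2.493606) = -0.641112
  u ← -2.403462 + 0.48·(-0.641112) = -2.711195
u(0.96) ≈ -2.7112

-2.7112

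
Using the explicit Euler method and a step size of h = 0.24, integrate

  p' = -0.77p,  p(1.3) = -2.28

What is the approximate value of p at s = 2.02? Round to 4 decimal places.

Euler: p_{n+1} = p_n + h·f(s_n, p_n).
s=1.300000, p=-2.280000: f=1.755600 → p ← -2.280000 + 0.24·1.755600 = -1.858656
s=1.540000, p=-1.858656: f=1.431165 → p ← -1.858656 + 0.24·1.431165 = -1.515176
s=1.780000, p=-1.515176: f=1.166686 → p ← -1.515176 + 0.24·1.166686 = -1.235172
p(2.02) ≈ -1.2352

-1.2352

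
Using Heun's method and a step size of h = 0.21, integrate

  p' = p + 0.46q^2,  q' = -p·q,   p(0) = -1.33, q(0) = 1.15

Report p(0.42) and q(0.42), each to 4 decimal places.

-1.4611, 2.0987

Heun on (p,q): k1 = f(t_n, state_n); k2 = f(t_n + h, state_n + h·k1); state_{n+1} = state_n + (h/2)·(k1 + k2).
0.000000: (-1.330000, 1.150000)
  k1 = (-0.721650, 1.529500)
  predictor → (-1.481547, 1.471195)
  k2 = (-0.485916, 2.179644)
  → (-1.456794, 1.539460)
0.210000: (-1.456794, 1.539460)
  k1 = (-0.366623, 2.242677)
  predictor → (-1.533785, 2.010422)
  k2 = (0.325442, 3.083556)
  → (-1.461118, 2.098715)
(p(0.42), q(0.42)) ≈ (-1.4611, 2.0987)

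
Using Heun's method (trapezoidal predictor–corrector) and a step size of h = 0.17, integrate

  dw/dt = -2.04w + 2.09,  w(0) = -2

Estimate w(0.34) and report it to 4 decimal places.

Heun: k1 = f(t_n, w_n); k2 = f(t_n + h, w_n + h·k1); w_{n+1} = w_n + (h/2)·(k1 + k2).
t=0.000000, w=-2.000000:
  k1 = f(0.000000, -2.000000) = 6.170000
  k2 = f(0.170000, -0.951100) = 4.030244
  w ← -2.000000 + (0.17/2)·(6.170000 + 4.030244) = -1.132979
t=0.170000, w=-1.132979:
  k1 = f(0.170000, -1.132979) = 4.401278
  k2 = f(0.340000, -0.384762) = 2.874915
  w ← -1.132979 + (0.17/2)·(4.401278 + 2.874915) = -0.514503
w(0.34) ≈ -0.5145

-0.5145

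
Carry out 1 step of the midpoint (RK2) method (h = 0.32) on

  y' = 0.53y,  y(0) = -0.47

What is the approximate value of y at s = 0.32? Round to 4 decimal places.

Midpoint: k1 = f(s_n, y_n); k2 = f(s_n + h/2, y_n + (h/2)·k1); y_{n+1} = y_n + h·k2.
s=0.000000, y=-0.470000:
  k1 = f(0.000000, -0.470000) = -0.249100
  k2 = f(0.160000, -0.509856) = -0.270224
  y ← -0.470000 + 0.32·(-0.270224) = -0.556472
y(0.32) ≈ -0.5565

-0.5565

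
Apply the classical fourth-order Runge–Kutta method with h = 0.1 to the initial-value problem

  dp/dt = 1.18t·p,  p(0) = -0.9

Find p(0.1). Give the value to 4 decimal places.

RK4: k1 = f(t_n, p_n); k2 = f(t_n + h/2, p_n + (h/2)·k1); k3 = f(t_n + h/2, p_n + (h/2)·k2); k4 = f(t_n + h, p_n + h·k3); p_{n+1} = p_n + (h/6)·(k1 + 2k2 + 2k3 + k4).
t=0.000000, p=-0.900000:
  k1 = f(0.000000, -0.900000) = 0.000000
  k2 = f(0.050000, -0.900000) = -0.053100
  k3 = f(0.050000, -0.902655) = -0.053257
  k4 = f(0.100000, -0.905326) = -0.106828
  p ← -0.900000 + (0.1/6)·(k1 + 2k2 + 2k3 + k4) = -0.905326
p(0.1) ≈ -0.9053

-0.9053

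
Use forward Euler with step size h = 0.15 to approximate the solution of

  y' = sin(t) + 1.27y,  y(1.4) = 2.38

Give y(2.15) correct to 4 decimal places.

Euler: y_{n+1} = y_n + h·f(t_n, y_n).
t=1.400000, y=2.380000: f=4.008050 → y ← 2.380000 + 0.15·4.008050 = 2.981207
t=1.550000, y=2.981207: f=4.785917 → y ← 2.981207 + 0.15·4.785917 = 3.699095
t=1.700000, y=3.699095: f=5.689516 → y ← 3.699095 + 0.15·5.689516 = 4.552522
t=1.850000, y=4.552522: f=6.742979 → y ← 4.552522 + 0.15·6.742979 = 5.563969
t=2.000000, y=5.563969: f=7.975538 → y ← 5.563969 + 0.15·7.975538 = 6.760300
y(2.15) ≈ 6.7603

6.7603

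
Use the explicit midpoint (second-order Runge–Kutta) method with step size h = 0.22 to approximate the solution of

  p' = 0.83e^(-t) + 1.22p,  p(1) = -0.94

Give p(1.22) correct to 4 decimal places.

-1.1570

Midpoint: k1 = f(t_n, p_n); k2 = f(t_n + h/2, p_n + (h/2)·k1); p_{n+1} = p_n + h·k2.
t=1.000000, p=-0.940000:
  k1 = f(1.000000, -0.940000) = -0.841460
  k2 = f(1.110000, -1.032561) = -0.986190
  p ← -0.940000 + 0.22·(-0.986190) = -1.156962
p(1.22) ≈ -1.1570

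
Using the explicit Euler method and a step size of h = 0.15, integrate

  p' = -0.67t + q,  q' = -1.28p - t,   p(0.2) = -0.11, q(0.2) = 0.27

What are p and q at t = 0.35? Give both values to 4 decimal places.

-0.0896, 0.2611

Euler on (p,q): p_{n+1} = p_n + h·p', q_{n+1} = q_n + h·q'.
0.200000: (-0.110000, 0.270000); f=(0.136000, -0.059200) → (-0.089600, 0.261120)
(p(0.35), q(0.35)) ≈ (-0.0896, 0.2611)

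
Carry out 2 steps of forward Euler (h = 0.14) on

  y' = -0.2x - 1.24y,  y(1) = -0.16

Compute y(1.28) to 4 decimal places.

Euler: y_{n+1} = y_n + h·f(x_n, y_n).
x=1.000000, y=-0.160000: f=-0.001600 → y ← -0.160000 + 0.14·(-0.001600) = -0.160224
x=1.140000, y=-0.160224: f=-0.029322 → y ← -0.160224 + 0.14·(-0.029322) = -0.164329
y(1.28) ≈ -0.1643

-0.1643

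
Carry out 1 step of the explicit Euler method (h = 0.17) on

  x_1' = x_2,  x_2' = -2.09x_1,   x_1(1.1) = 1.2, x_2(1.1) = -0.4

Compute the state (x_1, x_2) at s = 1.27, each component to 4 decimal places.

1.1320, -0.8264

Euler on (x_1,x_2): x_1_{n+1} = x_1_n + h·x_1', x_2_{n+1} = x_2_n + h·x_2'.
1.100000: (1.200000, -0.400000); f=(-0.400000, -2.508000) → (1.132000, -0.826360)
(x_1(1.27), x_2(1.27)) ≈ (1.1320, -0.8264)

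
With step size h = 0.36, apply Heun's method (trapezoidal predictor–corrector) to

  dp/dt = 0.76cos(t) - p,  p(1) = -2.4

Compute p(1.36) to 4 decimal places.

Heun: k1 = f(t_n, p_n); k2 = f(t_n + h, p_n + h·k1); p_{n+1} = p_n + (h/2)·(k1 + k2).
t=1.000000, p=-2.400000:
  k1 = f(1.000000, -2.400000) = 2.810630
  k2 = f(1.360000, -1.388173) = 1.547195
  p ← -2.400000 + (0.36/2)·(2.810630 + 1.547195) = -1.615592
p(1.36) ≈ -1.6156

-1.6156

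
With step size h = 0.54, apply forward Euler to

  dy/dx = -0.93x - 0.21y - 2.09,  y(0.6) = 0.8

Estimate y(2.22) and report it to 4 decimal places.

Euler: y_{n+1} = y_n + h·f(x_n, y_n).
x=0.600000, y=0.800000: f=-2.816000 → y ← 0.800000 + 0.54·(-2.816000) = -0.720640
x=1.140000, y=-0.720640: f=-2.998866 → y ← -0.720640 + 0.54·(-2.998866) = -2.340027
x=1.680000, y=-2.340027: f=-3.160994 → y ← -2.340027 + 0.54·(-3.160994) = -4.046964
y(2.22) ≈ -4.0470

-4.0470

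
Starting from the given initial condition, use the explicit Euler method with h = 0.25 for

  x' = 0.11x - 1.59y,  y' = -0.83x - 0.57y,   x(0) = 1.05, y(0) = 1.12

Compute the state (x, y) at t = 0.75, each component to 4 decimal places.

0.1649, 0.3594

Euler on (x,y): x_{n+1} = x_n + h·x', y_{n+1} = y_n + h·y'.
0.000000: (1.050000, 1.120000); f=(-1.665300, -1.509900) → (0.633675, 0.742525)
0.250000: (0.633675, 0.742525); f=(-1.110911, -0.949189) → (0.355947, 0.505228)
0.500000: (0.355947, 0.505228); f=(-0.764158, -0.583416) → (0.164908, 0.359374)
(x(0.75), y(0.75)) ≈ (0.1649, 0.3594)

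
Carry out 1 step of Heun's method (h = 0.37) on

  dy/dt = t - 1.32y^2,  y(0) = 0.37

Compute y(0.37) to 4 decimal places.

0.3826

Heun: k1 = f(t_n, y_n); k2 = f(t_n + h, y_n + h·k1); y_{n+1} = y_n + (h/2)·(k1 + k2).
t=0.000000, y=0.370000:
  k1 = f(0.000000, 0.370000) = -0.180708
  k2 = f(0.370000, 0.303138) = 0.248702
  y ← 0.370000 + (0.37/2)·(-0.180708 + 0.248702) = 0.382579
y(0.37) ≈ 0.3826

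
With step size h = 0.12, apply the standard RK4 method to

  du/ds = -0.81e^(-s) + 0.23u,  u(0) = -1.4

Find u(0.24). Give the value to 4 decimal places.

RK4: k1 = f(s_n, u_n); k2 = f(s_n + h/2, u_n + (h/2)·k1); k3 = f(s_n + h/2, u_n + (h/2)·k2); k4 = f(s_n + h, u_n + h·k3); u_{n+1} = u_n + (h/6)·(k1 + 2k2 + 2k3 + k4).
s=0.000000, u=-1.400000:
  k1 = f(0.000000, -1.400000) = -1.132000
  k2 = f(0.060000, -1.467920) = -1.100451
  k3 = f(0.060000, -1.466027) = -1.100015
  k4 = f(0.120000, -1.532002) = -1.070766
  u ← -1.400000 + (0.12/6)·(k1 + 2k2 + 2k3 + k4) = -1.532074
s=0.120000, u=-1.532074:
  k1 = f(0.120000, -1.532074) = -1.070783
  k2 = f(0.180000, -1.596321) = -1.043723
  k3 = f(0.180000, -1.594697) = -1.043349
  k4 = f(0.240000, -1.657276) = -1.018342
  u ← -1.532074 + (0.12/6)·(k1 + 2k2 + 2k3 + k4) = -1.657339
u(0.24) ≈ -1.6573

-1.6573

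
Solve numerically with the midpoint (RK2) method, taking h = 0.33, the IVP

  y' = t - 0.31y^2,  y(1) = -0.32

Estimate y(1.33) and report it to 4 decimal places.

Midpoint: k1 = f(t_n, y_n); k2 = f(t_n + h/2, y_n + (h/2)·k1); y_{n+1} = y_n + h·k2.
t=1.000000, y=-0.320000:
  k1 = f(1.000000, -0.320000) = 0.968256
  k2 = f(1.165000, -0.160238) = 1.157040
  y ← -0.320000 + 0.33·1.157040 = 0.061823
y(1.33) ≈ 0.0618

0.0618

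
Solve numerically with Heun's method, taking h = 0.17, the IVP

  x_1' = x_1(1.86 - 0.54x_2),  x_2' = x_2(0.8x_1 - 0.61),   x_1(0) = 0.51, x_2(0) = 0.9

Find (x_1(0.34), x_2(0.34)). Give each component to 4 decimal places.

Heun on (x_1,x_2): k1 = f(x_n, state_n); k2 = f(x_n + h, state_n + h·k1); state_{n+1} = state_n + (h/2)·(k1 + k2).
0.000000: (0.510000, 0.900000)
  k1 = (0.700740, -0.181800)
  predictor → (0.629126, 0.869094)
  k2 = (0.874918, -0.092732)
  → (0.643931, 0.876665)
0.170000: (0.643931, 0.876665)
  k1 = (0.892875, -0.083156)
  predictor → (0.795720, 0.862528)
  k2 = (1.109420, 0.022922)
  → (0.814126, 0.871545)
(x_1(0.34), x_2(0.34)) ≈ (0.8141, 0.8715)

0.8141, 0.8715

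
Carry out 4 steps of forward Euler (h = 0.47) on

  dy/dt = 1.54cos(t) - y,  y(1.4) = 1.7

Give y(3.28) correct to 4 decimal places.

Euler: y_{n+1} = y_n + h·f(t_n, y_n).
t=1.400000, y=1.700000: f=-1.438251 → y ← 1.700000 + 0.47·(-1.438251) = 1.024022
t=1.870000, y=1.024022: f=-1.477952 → y ← 1.024022 + 0.47·(-1.477952) = 0.329385
t=2.340000, y=0.329385: f=-1.400552 → y ← 0.329385 + 0.47·(-1.400552) = -0.328875
t=2.810000, y=-0.328875: f=-1.127234 → y ← -0.328875 + 0.47·(-1.127234) = -0.858675
y(3.28) ≈ -0.8587

-0.8587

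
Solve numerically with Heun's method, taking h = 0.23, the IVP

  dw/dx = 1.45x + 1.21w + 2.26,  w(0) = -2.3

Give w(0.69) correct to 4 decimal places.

Heun: k1 = f(x_n, w_n); k2 = f(x_n + h, w_n + h·k1); w_{n+1} = w_n + (h/2)·(k1 + k2).
x=0.000000, w=-2.300000:
  k1 = f(0.000000, -2.300000) = -0.523000
  k2 = f(0.230000, -2.420290) = -0.335051
  w ← -2.300000 + (0.23/2)·(-0.523000 + (-0.335051)) = -2.398676
x=0.230000, w=-2.398676:
  k1 = f(0.230000, -2.398676) = -0.308898
  k2 = f(0.460000, -2.469722) = -0.061364
  w ← -2.398676 + (0.23/2)·(-0.308898 + (-0.061364)) = -2.441256
x=0.460000, w=-2.441256:
  k1 = f(0.460000, -2.441256) = -0.026920
  k2 = f(0.690000, -2.447447) = 0.299089
  w ← -2.441256 + (0.23/2)·(-0.026920 + 0.299089) = -2.409957
w(0.69) ≈ -2.4100

-2.4100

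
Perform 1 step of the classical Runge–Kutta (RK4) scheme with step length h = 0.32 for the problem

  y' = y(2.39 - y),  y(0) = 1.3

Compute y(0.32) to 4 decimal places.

RK4: k1 = f(x_n, y_n); k2 = f(x_n + h/2, y_n + (h/2)·k1); k3 = f(x_n + h/2, y_n + (h/2)·k2); k4 = f(x_n + h, y_n + h·k3); y_{n+1} = y_n + (h/6)·(k1 + 2k2 + 2k3 + k4).
x=0.000000, y=1.300000:
  k1 = f(0.000000, 1.300000) = 1.417000
  k2 = f(0.160000, 1.526720) = 1.317987
  k3 = f(0.160000, 1.510878) = 1.328246
  k4 = f(0.320000, 1.725039) = 1.147084
  y ← 1.300000 + (0.32/6)·(k1 + 2k2 + 2k3 + k4) = 1.719016
y(0.32) ≈ 1.7190

1.7190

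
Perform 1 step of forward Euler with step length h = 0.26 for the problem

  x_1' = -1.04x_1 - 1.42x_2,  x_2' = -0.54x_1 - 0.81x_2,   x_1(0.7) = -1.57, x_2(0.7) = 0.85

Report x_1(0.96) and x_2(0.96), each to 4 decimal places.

Euler on (x_1,x_2): x_1_{n+1} = x_1_n + h·x_1', x_2_{n+1} = x_2_n + h·x_2'.
0.700000: (-1.570000, 0.850000); f=(0.425800, 0.159300) → (-1.459292, 0.891418)
(x_1(0.96), x_2(0.96)) ≈ (-1.4593, 0.8914)

-1.4593, 0.8914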